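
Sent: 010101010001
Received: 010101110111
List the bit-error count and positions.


XOR: 000000100110

3 error(s) at position(s): 6, 9, 10


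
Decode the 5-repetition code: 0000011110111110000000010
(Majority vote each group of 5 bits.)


Groups: 00000, 11110, 11111, 00000, 00010
Majority votes: 01100

01100


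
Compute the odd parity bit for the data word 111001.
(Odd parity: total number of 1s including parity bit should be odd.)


Number of 1s in data: 4
Parity bit: 1

1


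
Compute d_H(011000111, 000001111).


XOR: 011001000
Count of 1s: 3

3


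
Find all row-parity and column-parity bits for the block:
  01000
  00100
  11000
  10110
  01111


Row parities: 11010
Column parities: 01101

Row P: 11010, Col P: 01101, Corner: 1


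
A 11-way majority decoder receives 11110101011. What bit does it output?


Ones: 8 out of 11
Threshold: 6

1 (8/11 voted 1)


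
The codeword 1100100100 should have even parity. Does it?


Number of 1s: 4

Yes, parity is correct (4 ones)


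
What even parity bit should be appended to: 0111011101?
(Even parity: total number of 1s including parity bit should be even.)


Number of 1s in data: 7
Parity bit: 1

1


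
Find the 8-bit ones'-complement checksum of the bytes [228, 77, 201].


Sum = 506 mod 256 = 250
Complement = 5

5


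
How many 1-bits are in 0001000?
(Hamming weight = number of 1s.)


Counting 1s in 0001000

1


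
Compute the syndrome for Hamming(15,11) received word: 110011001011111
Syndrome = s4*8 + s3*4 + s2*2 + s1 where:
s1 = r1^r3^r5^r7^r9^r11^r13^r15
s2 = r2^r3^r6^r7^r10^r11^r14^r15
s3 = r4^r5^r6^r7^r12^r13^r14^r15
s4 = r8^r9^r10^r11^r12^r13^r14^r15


s1=0, s2=1, s3=0, s4=0

Syndrome = 2 (error at position 2)


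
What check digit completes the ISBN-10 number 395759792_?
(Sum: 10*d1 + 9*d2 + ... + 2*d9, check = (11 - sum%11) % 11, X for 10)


Weighted sum: 334
334 mod 11 = 4

Check digit: 7


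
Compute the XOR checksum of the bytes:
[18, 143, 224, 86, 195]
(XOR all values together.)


XOR chain: 18 ^ 143 ^ 224 ^ 86 ^ 195 = 232

232


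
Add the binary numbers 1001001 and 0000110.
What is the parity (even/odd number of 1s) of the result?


1001001 = 73
0000110 = 6
Sum = 79 = 1001111
1s count = 5

odd parity (5 ones in 1001111)


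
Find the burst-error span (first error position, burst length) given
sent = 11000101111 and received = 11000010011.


XOR: 00000111100

Burst at position 5, length 4


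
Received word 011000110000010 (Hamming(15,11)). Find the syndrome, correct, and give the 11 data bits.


Syndrome = 0: no error detected

Data: 10010000010 (no errors)


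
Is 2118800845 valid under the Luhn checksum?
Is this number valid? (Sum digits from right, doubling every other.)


Luhn sum = 43
43 mod 10 = 3

Invalid (Luhn sum mod 10 = 3)


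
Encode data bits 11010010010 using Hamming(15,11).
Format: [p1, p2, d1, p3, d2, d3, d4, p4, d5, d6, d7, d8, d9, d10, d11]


Parity bits: p1=0, p2=0, p3=1, p4=0

001110100010010


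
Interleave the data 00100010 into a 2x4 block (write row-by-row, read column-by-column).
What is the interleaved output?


Matrix:
  0010
  0010
Read columns: 00001100

00001100


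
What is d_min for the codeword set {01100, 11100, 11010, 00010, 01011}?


Comparing all pairs, minimum distance: 1
Can detect 0 errors, correct 0 errors

1


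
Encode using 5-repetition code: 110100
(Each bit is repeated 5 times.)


Each bit -> 5 copies

111111111100000111110000000000


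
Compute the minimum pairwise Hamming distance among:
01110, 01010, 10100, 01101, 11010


Comparing all pairs, minimum distance: 1
Can detect 0 errors, correct 0 errors

1


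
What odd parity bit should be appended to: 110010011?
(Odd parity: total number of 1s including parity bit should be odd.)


Number of 1s in data: 5
Parity bit: 0

0


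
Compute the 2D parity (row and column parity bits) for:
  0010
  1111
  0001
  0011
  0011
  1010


Row parities: 101000
Column parities: 0110

Row P: 101000, Col P: 0110, Corner: 0


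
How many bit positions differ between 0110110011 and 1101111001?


XOR: 1011001010
Count of 1s: 5

5


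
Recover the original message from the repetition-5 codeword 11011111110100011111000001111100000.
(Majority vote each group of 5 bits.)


Groups: 11011, 11111, 01000, 11111, 00000, 11111, 00000
Majority votes: 1101010

1101010


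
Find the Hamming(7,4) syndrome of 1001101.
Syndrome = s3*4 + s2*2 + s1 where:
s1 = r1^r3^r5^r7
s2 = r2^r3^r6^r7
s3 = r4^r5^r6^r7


s1=1, s2=1, s3=1

Syndrome = 7 (error at position 7)


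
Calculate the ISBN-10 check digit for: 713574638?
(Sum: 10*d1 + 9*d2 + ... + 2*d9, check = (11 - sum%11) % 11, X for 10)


Weighted sum: 249
249 mod 11 = 7

Check digit: 4


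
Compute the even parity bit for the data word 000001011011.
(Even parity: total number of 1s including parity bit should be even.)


Number of 1s in data: 5
Parity bit: 1

1


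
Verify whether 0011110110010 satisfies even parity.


Number of 1s: 7

No, parity error (7 ones)


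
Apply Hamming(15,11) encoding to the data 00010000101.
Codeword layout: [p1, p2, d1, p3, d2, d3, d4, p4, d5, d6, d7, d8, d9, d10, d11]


Parity bits: p1=1, p2=0, p3=1, p4=0

100100100000101


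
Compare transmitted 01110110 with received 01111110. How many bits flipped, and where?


XOR: 00001000

1 error(s) at position(s): 4


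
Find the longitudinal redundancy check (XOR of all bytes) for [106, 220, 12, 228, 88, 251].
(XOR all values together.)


XOR chain: 106 ^ 220 ^ 12 ^ 228 ^ 88 ^ 251 = 253

253


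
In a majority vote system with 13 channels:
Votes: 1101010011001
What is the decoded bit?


Ones: 7 out of 13
Threshold: 7

1 (7/13 voted 1)


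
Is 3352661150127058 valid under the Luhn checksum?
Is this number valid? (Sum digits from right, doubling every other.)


Luhn sum = 43
43 mod 10 = 3

Invalid (Luhn sum mod 10 = 3)


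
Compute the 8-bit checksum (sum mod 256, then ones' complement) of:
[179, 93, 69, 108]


Sum = 449 mod 256 = 193
Complement = 62

62


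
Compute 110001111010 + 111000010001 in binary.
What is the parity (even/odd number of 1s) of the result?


110001111010 = 3194
111000010001 = 3601
Sum = 6795 = 1101010001011
1s count = 7

odd parity (7 ones in 1101010001011)


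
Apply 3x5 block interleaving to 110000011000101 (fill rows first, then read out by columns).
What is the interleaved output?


Matrix:
  11000
  00110
  00101
Read columns: 100100011010001

100100011010001


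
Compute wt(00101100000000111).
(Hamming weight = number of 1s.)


Counting 1s in 00101100000000111

6


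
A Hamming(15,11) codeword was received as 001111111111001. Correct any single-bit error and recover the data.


Syndrome = 0: no error detected

Data: 11111111001 (no errors)


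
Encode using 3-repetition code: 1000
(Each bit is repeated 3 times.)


Each bit -> 3 copies

111000000000


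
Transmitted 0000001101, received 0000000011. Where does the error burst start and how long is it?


XOR: 0000001110

Burst at position 6, length 3


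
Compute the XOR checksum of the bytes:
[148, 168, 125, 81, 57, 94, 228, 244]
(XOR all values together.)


XOR chain: 148 ^ 168 ^ 125 ^ 81 ^ 57 ^ 94 ^ 228 ^ 244 = 103

103


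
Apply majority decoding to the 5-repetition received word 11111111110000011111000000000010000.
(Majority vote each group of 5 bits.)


Groups: 11111, 11111, 00000, 11111, 00000, 00000, 10000
Majority votes: 1101000

1101000


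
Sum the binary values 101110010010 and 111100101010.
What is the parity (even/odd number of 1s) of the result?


101110010010 = 2962
111100101010 = 3882
Sum = 6844 = 1101010111100
1s count = 8

even parity (8 ones in 1101010111100)


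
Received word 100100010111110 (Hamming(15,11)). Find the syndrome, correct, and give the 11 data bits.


Syndrome = 3: error at position 3

Data: 10000111110 (corrected bit 3)


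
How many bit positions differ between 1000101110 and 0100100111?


XOR: 1100001001
Count of 1s: 4

4


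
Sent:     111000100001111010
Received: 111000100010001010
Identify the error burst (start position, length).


XOR: 000000000011110000

Burst at position 10, length 4


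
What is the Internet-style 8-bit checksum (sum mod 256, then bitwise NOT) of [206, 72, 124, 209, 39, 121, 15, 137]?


Sum = 923 mod 256 = 155
Complement = 100

100


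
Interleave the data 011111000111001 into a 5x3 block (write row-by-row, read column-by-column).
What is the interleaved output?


Matrix:
  011
  111
  000
  111
  001
Read columns: 010101101011011

010101101011011


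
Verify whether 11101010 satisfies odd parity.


Number of 1s: 5

Yes, parity is correct (5 ones)


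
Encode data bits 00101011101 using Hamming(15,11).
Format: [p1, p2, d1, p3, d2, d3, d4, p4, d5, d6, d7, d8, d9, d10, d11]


Parity bits: p1=0, p2=1, p3=0, p4=1

010001011011101


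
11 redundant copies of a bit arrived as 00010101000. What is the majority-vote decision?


Ones: 3 out of 11
Threshold: 6

0 (3/11 voted 1)


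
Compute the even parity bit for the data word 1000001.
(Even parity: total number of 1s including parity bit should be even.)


Number of 1s in data: 2
Parity bit: 0

0


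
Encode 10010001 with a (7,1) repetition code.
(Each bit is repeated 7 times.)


Each bit -> 7 copies

11111110000000000000011111110000000000000000000001111111


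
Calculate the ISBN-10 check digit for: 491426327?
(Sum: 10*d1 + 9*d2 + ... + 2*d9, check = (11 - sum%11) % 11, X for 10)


Weighted sum: 231
231 mod 11 = 0

Check digit: 0


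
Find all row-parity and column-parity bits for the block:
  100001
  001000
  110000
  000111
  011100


Row parities: 01011
Column parities: 000010

Row P: 01011, Col P: 000010, Corner: 1


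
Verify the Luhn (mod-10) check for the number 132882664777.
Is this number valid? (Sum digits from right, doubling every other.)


Luhn sum = 62
62 mod 10 = 2

Invalid (Luhn sum mod 10 = 2)


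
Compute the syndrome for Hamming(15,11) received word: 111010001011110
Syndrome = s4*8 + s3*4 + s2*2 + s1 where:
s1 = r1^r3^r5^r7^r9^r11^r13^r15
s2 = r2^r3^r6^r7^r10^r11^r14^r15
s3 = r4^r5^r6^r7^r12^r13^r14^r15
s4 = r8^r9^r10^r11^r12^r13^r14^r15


s1=0, s2=0, s3=0, s4=1

Syndrome = 8 (error at position 8)


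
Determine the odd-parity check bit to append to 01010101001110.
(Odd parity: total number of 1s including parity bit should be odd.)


Number of 1s in data: 7
Parity bit: 0

0


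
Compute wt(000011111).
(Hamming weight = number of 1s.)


Counting 1s in 000011111

5


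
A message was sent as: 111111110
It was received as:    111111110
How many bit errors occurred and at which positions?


XOR: 000000000

0 errors (received matches sent)


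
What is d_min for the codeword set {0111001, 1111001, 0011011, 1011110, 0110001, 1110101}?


Comparing all pairs, minimum distance: 1
Can detect 0 errors, correct 0 errors

1


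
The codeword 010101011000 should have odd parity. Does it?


Number of 1s: 5

Yes, parity is correct (5 ones)


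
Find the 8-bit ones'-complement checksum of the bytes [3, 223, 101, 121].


Sum = 448 mod 256 = 192
Complement = 63

63


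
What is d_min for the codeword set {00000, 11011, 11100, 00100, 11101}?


Comparing all pairs, minimum distance: 1
Can detect 0 errors, correct 0 errors

1


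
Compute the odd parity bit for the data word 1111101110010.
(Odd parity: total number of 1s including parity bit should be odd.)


Number of 1s in data: 9
Parity bit: 0

0


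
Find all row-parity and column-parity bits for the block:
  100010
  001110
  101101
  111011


Row parities: 0101
Column parities: 111010

Row P: 0101, Col P: 111010, Corner: 0


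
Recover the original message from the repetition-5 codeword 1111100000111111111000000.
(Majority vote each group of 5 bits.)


Groups: 11111, 00000, 11111, 11110, 00000
Majority votes: 10110

10110


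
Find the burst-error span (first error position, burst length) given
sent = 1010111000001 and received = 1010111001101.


XOR: 0000000001100

Burst at position 9, length 2


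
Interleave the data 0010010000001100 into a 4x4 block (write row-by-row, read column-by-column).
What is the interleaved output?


Matrix:
  0010
  0100
  0000
  1100
Read columns: 0001010110000000

0001010110000000


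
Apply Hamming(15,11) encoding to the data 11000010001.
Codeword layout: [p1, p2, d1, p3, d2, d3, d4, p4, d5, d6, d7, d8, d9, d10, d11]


Parity bits: p1=0, p2=1, p3=0, p4=0

011010000010001


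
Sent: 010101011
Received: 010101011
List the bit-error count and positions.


XOR: 000000000

0 errors (received matches sent)


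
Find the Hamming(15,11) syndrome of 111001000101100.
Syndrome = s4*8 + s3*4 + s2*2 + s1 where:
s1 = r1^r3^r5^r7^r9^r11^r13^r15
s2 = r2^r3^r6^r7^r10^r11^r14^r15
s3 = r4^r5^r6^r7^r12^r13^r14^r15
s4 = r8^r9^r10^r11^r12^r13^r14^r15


s1=1, s2=0, s3=1, s4=1

Syndrome = 13 (error at position 13)


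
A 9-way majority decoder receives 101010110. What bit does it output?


Ones: 5 out of 9
Threshold: 5

1 (5/9 voted 1)


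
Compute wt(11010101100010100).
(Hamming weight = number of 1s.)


Counting 1s in 11010101100010100

8


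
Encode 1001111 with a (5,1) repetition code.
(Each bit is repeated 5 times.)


Each bit -> 5 copies

11111000000000011111111111111111111


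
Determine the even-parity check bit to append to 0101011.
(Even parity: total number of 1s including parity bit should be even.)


Number of 1s in data: 4
Parity bit: 0

0


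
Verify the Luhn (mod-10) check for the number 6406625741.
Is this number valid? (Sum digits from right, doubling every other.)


Luhn sum = 35
35 mod 10 = 5

Invalid (Luhn sum mod 10 = 5)


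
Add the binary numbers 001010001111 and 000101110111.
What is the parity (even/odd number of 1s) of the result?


001010001111 = 655
000101110111 = 375
Sum = 1030 = 10000000110
1s count = 3

odd parity (3 ones in 10000000110)


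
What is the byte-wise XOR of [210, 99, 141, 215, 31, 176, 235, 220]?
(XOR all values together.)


XOR chain: 210 ^ 99 ^ 141 ^ 215 ^ 31 ^ 176 ^ 235 ^ 220 = 115

115


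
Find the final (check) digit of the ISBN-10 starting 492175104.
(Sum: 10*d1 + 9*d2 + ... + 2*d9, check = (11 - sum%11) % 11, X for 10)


Weighted sum: 223
223 mod 11 = 3

Check digit: 8


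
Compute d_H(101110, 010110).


XOR: 111000
Count of 1s: 3

3


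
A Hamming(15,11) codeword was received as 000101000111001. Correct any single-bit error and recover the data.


Syndrome = 0: no error detected

Data: 00100111001 (no errors)


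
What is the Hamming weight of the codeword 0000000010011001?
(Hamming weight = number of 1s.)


Counting 1s in 0000000010011001

4


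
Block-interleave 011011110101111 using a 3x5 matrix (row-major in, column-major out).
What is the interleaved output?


Matrix:
  01101
  11101
  01111
Read columns: 010111111001111

010111111001111


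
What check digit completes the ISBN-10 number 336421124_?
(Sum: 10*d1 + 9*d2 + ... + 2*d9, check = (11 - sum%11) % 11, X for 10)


Weighted sum: 168
168 mod 11 = 3

Check digit: 8


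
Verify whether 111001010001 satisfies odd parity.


Number of 1s: 6

No, parity error (6 ones)


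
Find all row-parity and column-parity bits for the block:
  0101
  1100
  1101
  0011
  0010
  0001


Row parities: 001011
Column parities: 0100

Row P: 001011, Col P: 0100, Corner: 1


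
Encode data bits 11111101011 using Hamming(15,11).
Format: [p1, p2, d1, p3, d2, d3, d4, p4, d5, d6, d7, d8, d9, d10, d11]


Parity bits: p1=1, p2=0, p3=0, p4=1

101011111101011


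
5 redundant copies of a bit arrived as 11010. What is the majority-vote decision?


Ones: 3 out of 5
Threshold: 3

1 (3/5 voted 1)


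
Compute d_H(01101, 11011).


XOR: 10110
Count of 1s: 3

3


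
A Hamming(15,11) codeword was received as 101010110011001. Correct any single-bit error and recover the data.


Syndrome = 0: no error detected

Data: 11010011001 (no errors)


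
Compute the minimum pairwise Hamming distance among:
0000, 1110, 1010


Comparing all pairs, minimum distance: 1
Can detect 0 errors, correct 0 errors

1


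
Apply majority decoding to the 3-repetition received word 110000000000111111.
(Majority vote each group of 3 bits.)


Groups: 110, 000, 000, 000, 111, 111
Majority votes: 100011

100011


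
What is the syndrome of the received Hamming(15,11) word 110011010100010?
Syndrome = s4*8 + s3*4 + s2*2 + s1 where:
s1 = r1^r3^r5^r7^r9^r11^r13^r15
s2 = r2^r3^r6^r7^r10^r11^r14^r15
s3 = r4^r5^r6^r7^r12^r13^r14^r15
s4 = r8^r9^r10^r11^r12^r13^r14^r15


s1=0, s2=0, s3=1, s4=1

Syndrome = 12 (error at position 12)


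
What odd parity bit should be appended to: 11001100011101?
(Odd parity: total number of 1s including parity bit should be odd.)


Number of 1s in data: 8
Parity bit: 1

1


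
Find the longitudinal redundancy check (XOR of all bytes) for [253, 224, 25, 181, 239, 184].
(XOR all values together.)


XOR chain: 253 ^ 224 ^ 25 ^ 181 ^ 239 ^ 184 = 230

230


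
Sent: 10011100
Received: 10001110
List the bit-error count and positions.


XOR: 00010010

2 error(s) at position(s): 3, 6


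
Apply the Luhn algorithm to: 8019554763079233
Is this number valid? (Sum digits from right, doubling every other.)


Luhn sum = 72
72 mod 10 = 2

Invalid (Luhn sum mod 10 = 2)


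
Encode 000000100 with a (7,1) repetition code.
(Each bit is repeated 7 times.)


Each bit -> 7 copies

000000000000000000000000000000000000000000111111100000000000000


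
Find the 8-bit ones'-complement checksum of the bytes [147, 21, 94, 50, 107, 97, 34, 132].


Sum = 682 mod 256 = 170
Complement = 85

85


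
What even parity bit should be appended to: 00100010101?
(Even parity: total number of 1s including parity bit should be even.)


Number of 1s in data: 4
Parity bit: 0

0


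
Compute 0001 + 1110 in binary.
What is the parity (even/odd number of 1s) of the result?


0001 = 1
1110 = 14
Sum = 15 = 1111
1s count = 4

even parity (4 ones in 1111)


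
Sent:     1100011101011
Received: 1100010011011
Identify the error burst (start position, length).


XOR: 0000001110000

Burst at position 6, length 3


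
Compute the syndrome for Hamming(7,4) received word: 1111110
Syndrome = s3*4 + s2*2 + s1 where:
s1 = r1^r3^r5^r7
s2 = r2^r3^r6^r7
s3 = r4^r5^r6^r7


s1=1, s2=1, s3=1

Syndrome = 7 (error at position 7)


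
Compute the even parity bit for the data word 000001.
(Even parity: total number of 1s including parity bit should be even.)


Number of 1s in data: 1
Parity bit: 1

1


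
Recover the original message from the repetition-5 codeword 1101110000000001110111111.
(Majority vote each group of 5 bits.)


Groups: 11011, 10000, 00000, 11101, 11111
Majority votes: 10011

10011


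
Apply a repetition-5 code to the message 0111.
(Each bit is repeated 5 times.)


Each bit -> 5 copies

00000111111111111111


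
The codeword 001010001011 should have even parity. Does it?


Number of 1s: 5

No, parity error (5 ones)


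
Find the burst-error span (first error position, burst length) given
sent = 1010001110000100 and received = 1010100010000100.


XOR: 0000101100000000

Burst at position 4, length 4


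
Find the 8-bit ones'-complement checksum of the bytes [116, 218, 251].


Sum = 585 mod 256 = 73
Complement = 182

182


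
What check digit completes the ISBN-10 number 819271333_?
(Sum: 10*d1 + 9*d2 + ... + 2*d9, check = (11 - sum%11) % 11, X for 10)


Weighted sum: 249
249 mod 11 = 7

Check digit: 4


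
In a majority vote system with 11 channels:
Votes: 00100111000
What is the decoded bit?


Ones: 4 out of 11
Threshold: 6

0 (4/11 voted 1)


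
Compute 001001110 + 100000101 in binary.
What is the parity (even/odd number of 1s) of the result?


001001110 = 78
100000101 = 261
Sum = 339 = 101010011
1s count = 5

odd parity (5 ones in 101010011)


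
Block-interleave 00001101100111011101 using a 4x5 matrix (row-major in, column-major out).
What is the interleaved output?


Matrix:
  00001
  10110
  01110
  11101
Read columns: 01010011011101101001

01010011011101101001


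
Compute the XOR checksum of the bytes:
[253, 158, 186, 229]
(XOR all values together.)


XOR chain: 253 ^ 158 ^ 186 ^ 229 = 60

60


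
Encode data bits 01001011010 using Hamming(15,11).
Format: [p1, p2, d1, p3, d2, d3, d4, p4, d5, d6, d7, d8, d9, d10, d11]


Parity bits: p1=1, p2=0, p3=1, p4=0

100110001011010


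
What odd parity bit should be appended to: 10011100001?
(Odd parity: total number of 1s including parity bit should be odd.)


Number of 1s in data: 5
Parity bit: 0

0


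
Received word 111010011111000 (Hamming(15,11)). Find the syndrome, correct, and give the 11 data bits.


Syndrome = 9: error at position 9

Data: 11000111000 (corrected bit 9)


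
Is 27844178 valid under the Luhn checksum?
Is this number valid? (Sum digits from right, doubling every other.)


Luhn sum = 44
44 mod 10 = 4

Invalid (Luhn sum mod 10 = 4)


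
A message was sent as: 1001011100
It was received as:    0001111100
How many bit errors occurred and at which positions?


XOR: 1000100000

2 error(s) at position(s): 0, 4


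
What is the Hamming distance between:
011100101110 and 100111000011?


XOR: 111011101101
Count of 1s: 9

9


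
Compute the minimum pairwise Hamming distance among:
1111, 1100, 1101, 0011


Comparing all pairs, minimum distance: 1
Can detect 0 errors, correct 0 errors

1


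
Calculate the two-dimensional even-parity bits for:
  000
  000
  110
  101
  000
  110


Row parities: 000000
Column parities: 101

Row P: 000000, Col P: 101, Corner: 0


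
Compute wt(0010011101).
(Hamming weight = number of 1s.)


Counting 1s in 0010011101

5


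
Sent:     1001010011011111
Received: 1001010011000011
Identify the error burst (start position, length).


XOR: 0000000000011100

Burst at position 11, length 3


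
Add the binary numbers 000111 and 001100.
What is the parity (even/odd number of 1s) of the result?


000111 = 7
001100 = 12
Sum = 19 = 10011
1s count = 3

odd parity (3 ones in 10011)


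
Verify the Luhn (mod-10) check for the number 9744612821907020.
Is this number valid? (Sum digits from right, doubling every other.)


Luhn sum = 67
67 mod 10 = 7

Invalid (Luhn sum mod 10 = 7)


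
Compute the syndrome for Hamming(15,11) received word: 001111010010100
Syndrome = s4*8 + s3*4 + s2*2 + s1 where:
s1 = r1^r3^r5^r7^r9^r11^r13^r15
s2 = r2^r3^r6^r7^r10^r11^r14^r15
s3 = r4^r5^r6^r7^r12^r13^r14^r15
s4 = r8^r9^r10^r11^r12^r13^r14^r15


s1=0, s2=1, s3=0, s4=1

Syndrome = 10 (error at position 10)


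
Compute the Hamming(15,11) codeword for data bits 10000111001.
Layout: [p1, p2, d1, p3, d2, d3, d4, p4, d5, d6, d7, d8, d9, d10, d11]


Parity bits: p1=1, p2=0, p3=0, p4=0

101000000111001


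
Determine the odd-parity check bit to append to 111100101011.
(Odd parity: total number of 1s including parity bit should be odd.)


Number of 1s in data: 8
Parity bit: 1

1


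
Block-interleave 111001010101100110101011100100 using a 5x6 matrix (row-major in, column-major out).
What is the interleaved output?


Matrix:
  111001
  010101
  100110
  101011
  100100
Read columns: 101111100010010011010011011010

101111100010010011010011011010


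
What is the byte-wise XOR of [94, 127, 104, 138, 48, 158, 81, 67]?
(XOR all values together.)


XOR chain: 94 ^ 127 ^ 104 ^ 138 ^ 48 ^ 158 ^ 81 ^ 67 = 127

127


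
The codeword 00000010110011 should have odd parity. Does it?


Number of 1s: 5

Yes, parity is correct (5 ones)


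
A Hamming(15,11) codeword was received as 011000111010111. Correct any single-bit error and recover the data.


Syndrome = 0: no error detected

Data: 10011010111 (no errors)


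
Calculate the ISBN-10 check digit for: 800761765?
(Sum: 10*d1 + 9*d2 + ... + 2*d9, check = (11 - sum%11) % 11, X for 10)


Weighted sum: 226
226 mod 11 = 6

Check digit: 5


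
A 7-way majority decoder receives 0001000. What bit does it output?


Ones: 1 out of 7
Threshold: 4

0 (1/7 voted 1)


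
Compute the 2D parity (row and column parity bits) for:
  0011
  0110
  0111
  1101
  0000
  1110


Row parities: 001101
Column parities: 0001

Row P: 001101, Col P: 0001, Corner: 1


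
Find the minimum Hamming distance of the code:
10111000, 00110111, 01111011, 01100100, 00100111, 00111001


Comparing all pairs, minimum distance: 1
Can detect 0 errors, correct 0 errors

1


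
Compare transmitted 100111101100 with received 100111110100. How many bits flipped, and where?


XOR: 000000011000

2 error(s) at position(s): 7, 8


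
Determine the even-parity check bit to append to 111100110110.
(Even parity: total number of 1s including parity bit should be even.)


Number of 1s in data: 8
Parity bit: 0

0


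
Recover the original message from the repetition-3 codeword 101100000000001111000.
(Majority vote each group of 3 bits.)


Groups: 101, 100, 000, 000, 001, 111, 000
Majority votes: 1000010

1000010


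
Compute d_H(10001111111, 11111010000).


XOR: 01110101111
Count of 1s: 8

8


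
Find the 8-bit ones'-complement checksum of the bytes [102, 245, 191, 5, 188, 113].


Sum = 844 mod 256 = 76
Complement = 179

179


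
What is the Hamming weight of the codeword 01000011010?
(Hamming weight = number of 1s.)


Counting 1s in 01000011010

4


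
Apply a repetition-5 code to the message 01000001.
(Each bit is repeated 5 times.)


Each bit -> 5 copies

0000011111000000000000000000000000011111


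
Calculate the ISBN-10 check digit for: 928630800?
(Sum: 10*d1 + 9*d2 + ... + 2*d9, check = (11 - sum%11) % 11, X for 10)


Weighted sum: 264
264 mod 11 = 0

Check digit: 0


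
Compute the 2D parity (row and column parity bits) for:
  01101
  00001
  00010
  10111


Row parities: 1110
Column parities: 11001

Row P: 1110, Col P: 11001, Corner: 1


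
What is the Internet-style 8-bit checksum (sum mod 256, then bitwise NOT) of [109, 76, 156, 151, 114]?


Sum = 606 mod 256 = 94
Complement = 161

161


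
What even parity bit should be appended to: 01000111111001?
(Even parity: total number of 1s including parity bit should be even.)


Number of 1s in data: 8
Parity bit: 0

0


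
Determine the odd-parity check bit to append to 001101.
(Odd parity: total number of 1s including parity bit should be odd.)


Number of 1s in data: 3
Parity bit: 0

0


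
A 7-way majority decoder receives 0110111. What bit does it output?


Ones: 5 out of 7
Threshold: 4

1 (5/7 voted 1)


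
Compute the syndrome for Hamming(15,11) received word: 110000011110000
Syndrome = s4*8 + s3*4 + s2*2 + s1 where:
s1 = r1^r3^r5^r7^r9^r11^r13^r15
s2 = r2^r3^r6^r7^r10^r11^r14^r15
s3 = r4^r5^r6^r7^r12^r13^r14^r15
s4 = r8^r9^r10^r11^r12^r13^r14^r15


s1=1, s2=1, s3=0, s4=0

Syndrome = 3 (error at position 3)


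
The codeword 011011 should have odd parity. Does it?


Number of 1s: 4

No, parity error (4 ones)


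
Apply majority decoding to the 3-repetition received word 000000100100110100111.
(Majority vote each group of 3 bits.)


Groups: 000, 000, 100, 100, 110, 100, 111
Majority votes: 0000101

0000101


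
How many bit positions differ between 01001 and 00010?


XOR: 01011
Count of 1s: 3

3


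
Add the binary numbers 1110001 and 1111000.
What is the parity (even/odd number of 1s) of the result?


1110001 = 113
1111000 = 120
Sum = 233 = 11101001
1s count = 5

odd parity (5 ones in 11101001)


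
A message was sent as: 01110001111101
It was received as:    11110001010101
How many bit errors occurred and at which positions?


XOR: 10000000101000

3 error(s) at position(s): 0, 8, 10


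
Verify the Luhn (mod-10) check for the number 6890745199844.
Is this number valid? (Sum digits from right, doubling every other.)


Luhn sum = 82
82 mod 10 = 2

Invalid (Luhn sum mod 10 = 2)


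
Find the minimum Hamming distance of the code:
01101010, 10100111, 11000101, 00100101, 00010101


Comparing all pairs, minimum distance: 2
Can detect 1 errors, correct 0 errors

2


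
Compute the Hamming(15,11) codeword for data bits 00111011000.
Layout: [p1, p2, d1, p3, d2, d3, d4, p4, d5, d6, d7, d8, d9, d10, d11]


Parity bits: p1=1, p2=1, p3=1, p4=1

110101111011000


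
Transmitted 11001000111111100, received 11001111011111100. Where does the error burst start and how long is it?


XOR: 00000111100000000

Burst at position 5, length 4


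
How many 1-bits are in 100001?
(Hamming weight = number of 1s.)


Counting 1s in 100001

2


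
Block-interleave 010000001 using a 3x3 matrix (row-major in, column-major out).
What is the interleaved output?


Matrix:
  010
  000
  001
Read columns: 000100001

000100001


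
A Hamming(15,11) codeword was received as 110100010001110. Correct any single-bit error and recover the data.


Syndrome = 0: no error detected

Data: 00000001110 (no errors)


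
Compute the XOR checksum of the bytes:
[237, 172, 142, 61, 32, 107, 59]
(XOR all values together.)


XOR chain: 237 ^ 172 ^ 142 ^ 61 ^ 32 ^ 107 ^ 59 = 130

130


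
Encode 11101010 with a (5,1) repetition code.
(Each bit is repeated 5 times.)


Each bit -> 5 copies

1111111111111110000011111000001111100000


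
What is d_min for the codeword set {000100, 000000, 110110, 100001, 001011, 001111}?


Comparing all pairs, minimum distance: 1
Can detect 0 errors, correct 0 errors

1


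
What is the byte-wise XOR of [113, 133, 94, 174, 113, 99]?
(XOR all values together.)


XOR chain: 113 ^ 133 ^ 94 ^ 174 ^ 113 ^ 99 = 22

22


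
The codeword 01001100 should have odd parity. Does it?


Number of 1s: 3

Yes, parity is correct (3 ones)


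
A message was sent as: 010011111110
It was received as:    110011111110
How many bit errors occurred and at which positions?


XOR: 100000000000

1 error(s) at position(s): 0


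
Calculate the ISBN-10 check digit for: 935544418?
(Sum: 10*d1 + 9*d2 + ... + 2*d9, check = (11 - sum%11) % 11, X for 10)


Weighted sum: 271
271 mod 11 = 7

Check digit: 4


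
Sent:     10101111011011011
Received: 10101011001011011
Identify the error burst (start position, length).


XOR: 00000100010000000

Burst at position 5, length 5


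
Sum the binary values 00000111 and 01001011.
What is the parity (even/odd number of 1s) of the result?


00000111 = 7
01001011 = 75
Sum = 82 = 1010010
1s count = 3

odd parity (3 ones in 1010010)


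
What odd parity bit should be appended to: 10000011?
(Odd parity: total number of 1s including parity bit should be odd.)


Number of 1s in data: 3
Parity bit: 0

0


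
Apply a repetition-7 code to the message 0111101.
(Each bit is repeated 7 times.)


Each bit -> 7 copies

0000000111111111111111111111111111100000001111111


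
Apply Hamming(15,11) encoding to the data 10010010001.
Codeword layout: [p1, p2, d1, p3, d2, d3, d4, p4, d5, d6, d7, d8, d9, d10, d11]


Parity bits: p1=0, p2=0, p3=0, p4=0

001000100010001


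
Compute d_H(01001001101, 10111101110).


XOR: 11110100011
Count of 1s: 7

7


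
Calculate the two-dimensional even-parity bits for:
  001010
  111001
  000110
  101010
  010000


Row parities: 00011
Column parities: 001111

Row P: 00011, Col P: 001111, Corner: 0


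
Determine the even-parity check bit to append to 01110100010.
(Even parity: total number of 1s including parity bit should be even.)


Number of 1s in data: 5
Parity bit: 1

1


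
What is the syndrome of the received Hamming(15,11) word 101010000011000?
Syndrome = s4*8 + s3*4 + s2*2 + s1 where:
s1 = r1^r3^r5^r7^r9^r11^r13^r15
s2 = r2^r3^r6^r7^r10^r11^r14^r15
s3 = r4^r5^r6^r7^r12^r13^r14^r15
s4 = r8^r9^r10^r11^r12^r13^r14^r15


s1=0, s2=0, s3=0, s4=0

Syndrome = 0 (no error)


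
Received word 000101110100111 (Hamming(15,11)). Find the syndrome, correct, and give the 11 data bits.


Syndrome = 11: error at position 11

Data: 00110110111 (corrected bit 11)


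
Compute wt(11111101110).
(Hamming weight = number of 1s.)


Counting 1s in 11111101110

9


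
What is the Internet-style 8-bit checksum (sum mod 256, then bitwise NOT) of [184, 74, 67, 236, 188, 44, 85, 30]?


Sum = 908 mod 256 = 140
Complement = 115

115


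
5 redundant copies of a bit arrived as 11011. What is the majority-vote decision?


Ones: 4 out of 5
Threshold: 3

1 (4/5 voted 1)


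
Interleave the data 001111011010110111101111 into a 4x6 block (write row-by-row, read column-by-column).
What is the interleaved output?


Matrix:
  001111
  011010
  110111
  101111
Read columns: 001101101101101111111011

001101101101101111111011


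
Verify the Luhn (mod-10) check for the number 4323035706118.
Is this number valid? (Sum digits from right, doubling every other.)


Luhn sum = 48
48 mod 10 = 8

Invalid (Luhn sum mod 10 = 8)


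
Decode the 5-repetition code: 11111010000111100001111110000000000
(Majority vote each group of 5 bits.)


Groups: 11111, 01000, 01111, 00001, 11111, 00000, 00000
Majority votes: 1010100

1010100


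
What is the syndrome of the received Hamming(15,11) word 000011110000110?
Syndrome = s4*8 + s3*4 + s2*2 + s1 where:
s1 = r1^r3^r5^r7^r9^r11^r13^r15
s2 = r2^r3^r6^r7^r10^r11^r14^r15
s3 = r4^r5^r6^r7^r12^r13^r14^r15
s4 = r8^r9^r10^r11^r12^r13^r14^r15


s1=1, s2=1, s3=1, s4=1

Syndrome = 15 (error at position 15)


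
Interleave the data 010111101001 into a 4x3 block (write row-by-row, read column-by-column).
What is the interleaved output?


Matrix:
  010
  111
  101
  001
Read columns: 011011000111

011011000111


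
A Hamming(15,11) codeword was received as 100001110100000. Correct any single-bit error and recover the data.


Syndrome = 2: error at position 2

Data: 00110100000 (corrected bit 2)


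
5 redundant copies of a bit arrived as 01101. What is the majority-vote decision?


Ones: 3 out of 5
Threshold: 3

1 (3/5 voted 1)


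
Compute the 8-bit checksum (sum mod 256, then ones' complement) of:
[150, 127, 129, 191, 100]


Sum = 697 mod 256 = 185
Complement = 70

70


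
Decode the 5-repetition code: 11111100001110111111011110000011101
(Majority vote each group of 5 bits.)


Groups: 11111, 10000, 11101, 11111, 01111, 00000, 11101
Majority votes: 1011101

1011101


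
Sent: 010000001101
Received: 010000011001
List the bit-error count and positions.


XOR: 000000010100

2 error(s) at position(s): 7, 9


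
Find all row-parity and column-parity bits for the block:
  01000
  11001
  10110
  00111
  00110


Row parities: 11110
Column parities: 00110

Row P: 11110, Col P: 00110, Corner: 0


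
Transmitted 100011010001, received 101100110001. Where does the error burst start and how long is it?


XOR: 001111100000

Burst at position 2, length 5


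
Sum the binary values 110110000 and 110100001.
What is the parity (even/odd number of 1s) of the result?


110110000 = 432
110100001 = 417
Sum = 849 = 1101010001
1s count = 5

odd parity (5 ones in 1101010001)


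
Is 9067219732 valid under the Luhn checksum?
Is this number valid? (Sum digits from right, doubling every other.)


Luhn sum = 48
48 mod 10 = 8

Invalid (Luhn sum mod 10 = 8)


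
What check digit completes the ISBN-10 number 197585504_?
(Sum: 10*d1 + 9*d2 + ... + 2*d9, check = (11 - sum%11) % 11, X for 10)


Weighted sum: 283
283 mod 11 = 8

Check digit: 3


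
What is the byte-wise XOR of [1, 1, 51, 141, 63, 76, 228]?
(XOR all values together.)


XOR chain: 1 ^ 1 ^ 51 ^ 141 ^ 63 ^ 76 ^ 228 = 41

41


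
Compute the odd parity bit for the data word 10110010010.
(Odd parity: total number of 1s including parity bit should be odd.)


Number of 1s in data: 5
Parity bit: 0

0


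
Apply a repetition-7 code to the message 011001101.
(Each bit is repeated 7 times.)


Each bit -> 7 copies

000000011111111111111000000000000001111111111111100000001111111


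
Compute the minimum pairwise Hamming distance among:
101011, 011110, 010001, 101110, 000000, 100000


Comparing all pairs, minimum distance: 1
Can detect 0 errors, correct 0 errors

1


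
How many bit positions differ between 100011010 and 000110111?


XOR: 100101101
Count of 1s: 5

5


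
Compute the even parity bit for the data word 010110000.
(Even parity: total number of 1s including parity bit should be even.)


Number of 1s in data: 3
Parity bit: 1

1


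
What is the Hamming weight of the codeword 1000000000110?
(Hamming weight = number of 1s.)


Counting 1s in 1000000000110

3


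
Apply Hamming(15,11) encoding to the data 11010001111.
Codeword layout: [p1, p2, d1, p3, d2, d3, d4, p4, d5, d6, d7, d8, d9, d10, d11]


Parity bits: p1=1, p2=0, p3=0, p4=0

101010100001111


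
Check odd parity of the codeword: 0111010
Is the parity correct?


Number of 1s: 4

No, parity error (4 ones)


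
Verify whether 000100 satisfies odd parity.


Number of 1s: 1

Yes, parity is correct (1 ones)


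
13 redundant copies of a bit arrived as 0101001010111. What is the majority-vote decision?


Ones: 7 out of 13
Threshold: 7

1 (7/13 voted 1)


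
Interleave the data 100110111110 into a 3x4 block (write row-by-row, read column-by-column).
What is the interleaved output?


Matrix:
  1001
  1011
  1110
Read columns: 111001011110

111001011110


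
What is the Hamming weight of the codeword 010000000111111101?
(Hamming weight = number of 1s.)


Counting 1s in 010000000111111101

9


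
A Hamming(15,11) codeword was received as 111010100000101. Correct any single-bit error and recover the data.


Syndrome = 0: no error detected

Data: 11010000101 (no errors)


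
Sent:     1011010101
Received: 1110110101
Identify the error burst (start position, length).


XOR: 0101100000

Burst at position 1, length 4


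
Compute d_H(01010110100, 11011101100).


XOR: 10001011000
Count of 1s: 4

4


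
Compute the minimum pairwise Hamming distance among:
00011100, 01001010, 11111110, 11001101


Comparing all pairs, minimum distance: 4
Can detect 3 errors, correct 1 errors

4


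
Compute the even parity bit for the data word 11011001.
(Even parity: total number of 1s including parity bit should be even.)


Number of 1s in data: 5
Parity bit: 1

1


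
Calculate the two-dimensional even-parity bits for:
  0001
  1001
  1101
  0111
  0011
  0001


Row parities: 101101
Column parities: 0000

Row P: 101101, Col P: 0000, Corner: 0


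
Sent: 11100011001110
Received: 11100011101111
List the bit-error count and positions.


XOR: 00000000100001

2 error(s) at position(s): 8, 13


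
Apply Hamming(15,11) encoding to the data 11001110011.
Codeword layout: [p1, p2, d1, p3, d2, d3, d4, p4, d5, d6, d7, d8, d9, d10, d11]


Parity bits: p1=1, p2=1, p3=1, p4=1

111110011110011


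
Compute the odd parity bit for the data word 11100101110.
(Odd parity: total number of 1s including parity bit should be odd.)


Number of 1s in data: 7
Parity bit: 0

0


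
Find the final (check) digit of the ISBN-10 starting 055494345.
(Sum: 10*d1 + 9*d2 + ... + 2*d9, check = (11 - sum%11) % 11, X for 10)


Weighted sum: 221
221 mod 11 = 1

Check digit: X
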